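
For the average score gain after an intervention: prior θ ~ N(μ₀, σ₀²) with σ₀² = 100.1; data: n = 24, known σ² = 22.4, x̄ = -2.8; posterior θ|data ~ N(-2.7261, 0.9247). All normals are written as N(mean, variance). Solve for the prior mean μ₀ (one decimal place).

With known observation variance, the Normal–Normal posterior has precision τ_n = τ₀ + n/σ² and mean μ_n = (τ₀μ₀ + (n/σ²)x̄)/τ_n.
Here τ₀ = 1/100.1 = 0.009990 and τ_data = 24/22.4 = 1.071429, so τ_n = 1.081419.
Rearranging for μ₀: μ₀ = (μ_n·τ_n − τ_data·x̄)/τ₀ = (-2.7261·1.081419 − 1.071429·-2.8) / 0.009990 = 0.051945/0.009990 ≈ 5.2.

μ₀ = 5.2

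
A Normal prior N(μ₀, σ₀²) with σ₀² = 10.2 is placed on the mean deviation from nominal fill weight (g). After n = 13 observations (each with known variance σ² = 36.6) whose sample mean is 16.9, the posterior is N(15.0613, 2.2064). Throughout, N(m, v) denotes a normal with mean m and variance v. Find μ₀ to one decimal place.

The posterior mean is a precision-weighted average: μ_n = (τ₀μ₀ + τ_data·x̄)/(τ₀+τ_data), with τ₀=1/σ₀² and τ_data=n/σ².
Here τ₀ = 1/10.2 = 0.098039 and τ_data = 13/36.6 = 0.355191, so τ_n = 0.453230.
Rearranging for μ₀: μ₀ = (μ_n·τ_n − τ_data·x̄)/τ₀ = (15.0613·0.453230 − 0.355191·16.9) / 0.098039 = 0.823505/0.098039 ≈ 8.4.

μ₀ = 8.4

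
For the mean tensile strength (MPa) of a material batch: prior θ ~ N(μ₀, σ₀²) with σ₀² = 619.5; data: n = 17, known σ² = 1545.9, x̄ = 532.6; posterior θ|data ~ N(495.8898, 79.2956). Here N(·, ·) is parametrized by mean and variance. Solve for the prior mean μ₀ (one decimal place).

With known observation variance, the Normal–Normal posterior has precision τ_n = τ₀ + n/σ² and mean μ_n = (τ₀μ₀ + (n/σ²)x̄)/τ_n.
Here τ₀ = 1/619.5 = 0.001614 and τ_data = 17/1545.9 = 0.010997, so τ_n = 0.012611.
Rearranging for μ₀: μ₀ = (μ_n·τ_n − τ_data·x̄)/τ₀ = (495.8898·0.012611 − 0.010997·532.6) / 0.001614 = 0.396664/0.001614 ≈ 245.8.

μ₀ = 245.8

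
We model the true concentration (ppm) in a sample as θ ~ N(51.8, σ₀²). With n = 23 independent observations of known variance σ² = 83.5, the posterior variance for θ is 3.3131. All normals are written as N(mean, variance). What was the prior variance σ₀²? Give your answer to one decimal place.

σ₀² = 37.9

Posterior precision equals prior precision plus data precision: 1/σ_n² = 1/σ₀² + n/σ².
So 1/σ₀² = 1/3.3131 − 23/83.5 = 0.301832 − 0.275449 = 0.026383.
Hence σ₀² = 1/0.026383 ≈ 37.9.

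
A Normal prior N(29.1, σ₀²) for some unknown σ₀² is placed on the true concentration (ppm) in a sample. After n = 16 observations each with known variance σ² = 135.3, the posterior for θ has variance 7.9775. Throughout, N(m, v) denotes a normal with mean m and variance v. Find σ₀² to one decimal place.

σ₀² = 140.9

Posterior precision equals prior precision plus data precision: 1/σ_n² = 1/σ₀² + n/σ².
So 1/σ₀² = 1/7.9775 − 16/135.3 = 0.125353 − 0.118256 = 0.007097.
Hence σ₀² = 1/0.007097 ≈ 140.9.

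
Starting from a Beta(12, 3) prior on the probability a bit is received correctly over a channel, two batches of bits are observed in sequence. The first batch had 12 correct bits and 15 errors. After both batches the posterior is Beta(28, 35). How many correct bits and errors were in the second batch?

Sequential conjugate updates are equivalent to a single update on the pooled data, so total successes = posterior α − prior α and total failures = posterior β − prior β.
Total across both batches: 28−12=16 correct bits, 35−3=32 errors.
Subtract the first batch: 16−12=4 correct bits and 32−15=17 errors.

4 correct bits and 17 errors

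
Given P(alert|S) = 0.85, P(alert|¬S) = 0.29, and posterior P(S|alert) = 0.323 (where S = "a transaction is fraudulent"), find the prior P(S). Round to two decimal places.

P(S) = 0.14

In odds form, posterior odds = prior odds × likelihood ratio, so prior odds = posterior odds ÷ LR.
Posterior odds = 0.323/(1−0.323) = 0.4771. LR = 0.85/0.29 = 2.9310.
Prior odds = 0.4771/2.9310 = 0.1628, so P(S) = 0.1628/(1+0.1628) ≈ 0.14.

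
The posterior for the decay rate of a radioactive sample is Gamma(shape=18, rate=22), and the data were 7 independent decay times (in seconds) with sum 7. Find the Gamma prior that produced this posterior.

Gamma(shape=11, rate=15)

Gamma–exponential conjugacy: posterior shape = α + n, posterior rate = β + Σtᵢ.
So α = 18 − 7 = 11 and β = 22 − 7 = 15.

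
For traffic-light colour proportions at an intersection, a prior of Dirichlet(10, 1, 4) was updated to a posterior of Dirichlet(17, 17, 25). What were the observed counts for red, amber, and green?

For a Dirichlet(α) prior with multinomial counts c, the posterior is Dirichlet(α + c) componentwise.
Counts are posterior − prior componentwise: 17−10=7, 17−1=16, 25−4=21.

counts (7, 16, 21)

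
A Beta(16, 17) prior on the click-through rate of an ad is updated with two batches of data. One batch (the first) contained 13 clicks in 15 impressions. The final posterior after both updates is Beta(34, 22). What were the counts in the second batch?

Because Beta–binomial updating is additive in the counts, the combined data contributed (α_post−α_prior, β_post−β_prior) successes and failures.
Total across both batches: 34−16=18 clicks, 22−17=5 non-clicks.
Subtract the first batch: 18−13=5 clicks and 5−2=3 non-clicks.

5 clicks and 3 non-clicks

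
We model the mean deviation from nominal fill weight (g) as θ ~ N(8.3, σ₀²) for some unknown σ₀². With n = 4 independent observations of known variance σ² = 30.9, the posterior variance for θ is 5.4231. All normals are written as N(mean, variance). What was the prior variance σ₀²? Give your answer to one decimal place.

For the Normal–Normal model with known σ², precisions add: τ_n = τ₀ + n/σ².
So 1/σ₀² = 1/5.4231 − 4/30.9 = 0.184396 − 0.129450 = 0.054946.
Hence σ₀² = 1/0.054946 ≈ 18.2.

σ₀² = 18.2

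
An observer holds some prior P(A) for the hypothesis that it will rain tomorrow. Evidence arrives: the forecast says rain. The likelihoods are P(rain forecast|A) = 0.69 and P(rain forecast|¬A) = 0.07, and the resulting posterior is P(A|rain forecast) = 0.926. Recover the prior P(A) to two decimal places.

In odds form, posterior odds = prior odds × likelihood ratio, so prior odds = posterior odds ÷ LR.
Posterior odds = 0.926/(1−0.926) = 12.5135. LR = 0.69/0.07 = 9.8571.
Prior odds = 12.5135/9.8571 = 1.2695, so P(A) = 1.2695/(1+1.2695) ≈ 0.56.

P(A) = 0.56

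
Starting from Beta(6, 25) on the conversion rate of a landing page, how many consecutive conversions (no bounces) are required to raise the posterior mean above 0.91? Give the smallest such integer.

k = 247

After k conversions and 0 bounces the posterior is Beta(6+k, 25), with mean (6+k)/(6+25+k).
Set (6+k)/(31+k) > 0.91 and solve: k > (0.91·31 − 6)/(1 − 0.91) = 246.778.
The smallest integer exceeding 246.778 is 247.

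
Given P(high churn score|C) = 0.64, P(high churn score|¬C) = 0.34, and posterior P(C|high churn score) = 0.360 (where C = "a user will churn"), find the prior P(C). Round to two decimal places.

In odds form, posterior odds = prior odds × likelihood ratio, so prior odds = posterior odds ÷ LR.
Posterior odds = 0.360/(1−0.360) = 0.5625. LR = 0.64/0.34 = 1.8824.
Prior odds = 0.5625/1.8824 = 0.2988, so P(C) = 0.2988/(1+0.2988) ≈ 0.23.

P(C) = 0.23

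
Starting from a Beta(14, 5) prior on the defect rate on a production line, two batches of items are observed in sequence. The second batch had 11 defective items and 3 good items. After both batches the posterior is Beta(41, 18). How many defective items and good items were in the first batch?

Sequential conjugate updates are equivalent to a single update on the pooled data, so total successes = posterior α − prior α and total failures = posterior β − prior β.
Total across both batches: 41−14=27 defective items, 18−5=13 good items.
Subtract the second batch: 27−11=16 defective items and 13−3=10 good items.

16 defective items and 10 good items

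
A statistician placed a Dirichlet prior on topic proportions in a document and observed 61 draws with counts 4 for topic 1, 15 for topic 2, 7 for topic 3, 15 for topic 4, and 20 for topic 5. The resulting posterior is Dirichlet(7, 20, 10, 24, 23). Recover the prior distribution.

Dirichlet(3, 5, 3, 9, 3)

For a Dirichlet(α) prior with multinomial counts c, the posterior is Dirichlet(α + c) componentwise.
Subtract each count from the matching posterior parameter: 7−4=3, 20−15=5, 10−7=3, 24−15=9, 23−20=3.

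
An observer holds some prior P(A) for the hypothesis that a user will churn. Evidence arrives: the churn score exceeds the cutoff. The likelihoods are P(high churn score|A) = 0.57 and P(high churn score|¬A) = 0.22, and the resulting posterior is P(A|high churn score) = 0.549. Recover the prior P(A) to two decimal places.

Bayes' rule in odds form gives O(A|E) = O(A)·[P(E|A)/P(E|¬A)], hence O(A) = O(A|E)/LR.
Posterior odds = 0.549/(1−0.549) = 1.2173. LR = 0.57/0.22 = 2.5909.
Prior odds = 1.2173/2.5909 = 0.4698, so P(A) = 0.4698/(1+0.4698) ≈ 0.32.

P(A) = 0.32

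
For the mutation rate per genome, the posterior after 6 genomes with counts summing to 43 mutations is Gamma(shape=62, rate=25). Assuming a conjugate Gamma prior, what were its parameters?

Gamma(shape=19, rate=19)

A Gamma(α, β) prior (rate parametrization) on a Poisson rate with n observations summing to S gives posterior Gamma(α+S, β+n).
So α = 62 − 43 = 19 and β = 25 − 6 = 19.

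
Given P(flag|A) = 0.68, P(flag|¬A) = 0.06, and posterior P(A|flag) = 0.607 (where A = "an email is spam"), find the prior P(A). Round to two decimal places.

P(A) = 0.12

In odds form, posterior odds = prior odds × likelihood ratio, so prior odds = posterior odds ÷ LR.
Posterior odds = 0.607/(1−0.607) = 1.5445. LR = 0.68/0.06 = 11.3333.
Prior odds = 1.5445/11.3333 = 0.1363, so P(A) = 0.1363/(1+0.1363) ≈ 0.12.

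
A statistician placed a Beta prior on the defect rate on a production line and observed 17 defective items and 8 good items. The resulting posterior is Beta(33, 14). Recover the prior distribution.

Beta(16, 6)

Beta is conjugate to the binomial likelihood: posterior = Beta(a+s, b+f).
Subtract the data counts: 33−17=16, 14−8=6.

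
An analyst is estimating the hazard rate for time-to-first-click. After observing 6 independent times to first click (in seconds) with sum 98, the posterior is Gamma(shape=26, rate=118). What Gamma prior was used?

For an exponential likelihood with a Gamma(α, β) prior on the rate, n observations with total T give posterior Gamma(α+n, β+T).
So α = 26 − 6 = 20 and β = 118 − 98 = 20.

Gamma(shape=20, rate=20)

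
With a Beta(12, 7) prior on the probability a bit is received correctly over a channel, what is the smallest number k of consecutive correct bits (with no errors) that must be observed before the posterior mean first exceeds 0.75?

After k correct bits and 0 errors the posterior is Beta(12+k, 7), with mean (12+k)/(12+7+k).
Set (12+k)/(19+k) > 0.75 and solve: k > (0.75·19 − 12)/(1 − 0.75) = 9.000.
The smallest integer exceeding 9.000 is 10, and checking k=10: (22)/(29) = 0.7586 > 0.75.

k = 10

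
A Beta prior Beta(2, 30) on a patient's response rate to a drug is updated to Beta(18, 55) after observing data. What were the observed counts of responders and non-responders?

A Beta(a, b) prior with s successes and f failures in binomial data gives a Beta(a+s, b+f) posterior.
So s = 18 − 2 = 16 and f = 55 − 30 = 25.

16 responders and 25 non-responders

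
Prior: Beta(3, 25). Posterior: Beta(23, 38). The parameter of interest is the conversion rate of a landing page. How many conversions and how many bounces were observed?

Under Beta–binomial conjugacy the posterior parameters are (a+s, b+f).
Match parameters: s=23−3=20, f=38−25=13.

20 conversions and 13 bounces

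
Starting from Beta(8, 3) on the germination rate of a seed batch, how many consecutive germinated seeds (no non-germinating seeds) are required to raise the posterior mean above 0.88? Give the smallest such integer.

After k germinated seeds and 0 non-germinating seeds the posterior is Beta(8+k, 3), with mean (8+k)/(8+3+k).
Set (8+k)/(11+k) > 0.88 and solve: k > (0.88·11 − 8)/(1 − 0.88) = 14.000.
The smallest integer exceeding 14.000 is 15, and checking k=15: (23)/(26) = 0.8846 > 0.88.

k = 15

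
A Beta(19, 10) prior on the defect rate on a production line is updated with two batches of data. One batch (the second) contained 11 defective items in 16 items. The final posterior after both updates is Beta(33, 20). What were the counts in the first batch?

3 defective items and 5 good items

Sequential conjugate updates are equivalent to a single update on the pooled data, so total successes = posterior α − prior α and total failures = posterior β − prior β.
Total across both batches: 33−19=14 defective items, 20−10=10 good items.
Subtract the second batch: 14−11=3 defective items and 10−5=5 good items.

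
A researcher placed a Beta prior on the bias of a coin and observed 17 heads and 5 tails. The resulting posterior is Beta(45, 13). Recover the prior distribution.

A Beta(α, β) prior with s successes and f failures in binomial data gives a Beta(α+s, β+f) posterior.
Subtract the data counts: 45−17=28, 13−5=8.

Beta(28, 8)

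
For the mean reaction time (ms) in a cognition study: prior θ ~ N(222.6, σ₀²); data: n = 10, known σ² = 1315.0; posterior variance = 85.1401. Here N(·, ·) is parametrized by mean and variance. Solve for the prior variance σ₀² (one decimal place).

σ₀² = 241.5

Posterior precision equals prior precision plus data precision: 1/σ_n² = 1/σ₀² + n/σ².
So 1/σ₀² = 1/85.1401 − 10/1315.0 = 0.011745 − 0.007605 = 0.004140.
Hence σ₀² = 1/0.004140 ≈ 241.5.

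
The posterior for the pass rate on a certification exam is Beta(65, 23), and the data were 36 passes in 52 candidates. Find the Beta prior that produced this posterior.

A Beta(α, β) prior with s successes and f failures in binomial data gives a Beta(α+s, β+f) posterior.
So α = 65 − 36 = 29 and β = 23 − 16 = 7.

Beta(29, 7)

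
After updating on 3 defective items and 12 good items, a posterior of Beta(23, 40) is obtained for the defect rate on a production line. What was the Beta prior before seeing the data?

Beta is conjugate to the binomial likelihood: posterior = Beta(a+s, b+f).
So a = 23 − 3 = 20 and b = 40 − 12 = 28.

Beta(20, 28)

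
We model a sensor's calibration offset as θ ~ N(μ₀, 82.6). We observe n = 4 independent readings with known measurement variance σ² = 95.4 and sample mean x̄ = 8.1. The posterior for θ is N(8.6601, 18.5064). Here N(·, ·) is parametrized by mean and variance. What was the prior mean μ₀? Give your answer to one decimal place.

The posterior mean is a precision-weighted average: μ_n = (τ₀μ₀ + τ_data·x̄)/(τ₀+τ_data), with τ₀=1/σ₀² and τ_data=n/σ².
Here τ₀ = 1/82.6 = 0.012107 and τ_data = 4/95.4 = 0.041929, so τ_n = 0.054036.
Rearranging for μ₀: μ₀ = (μ_n·τ_n − τ_data·x̄)/τ₀ = (8.6601·0.054036 − 0.041929·8.1) / 0.012107 = 0.128332/0.012107 ≈ 10.6.

μ₀ = 10.6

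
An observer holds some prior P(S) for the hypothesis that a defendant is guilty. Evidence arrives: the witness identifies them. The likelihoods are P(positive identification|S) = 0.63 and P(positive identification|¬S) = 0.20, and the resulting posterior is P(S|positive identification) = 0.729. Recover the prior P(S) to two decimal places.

In odds form, posterior odds = prior odds × likelihood ratio, so prior odds = posterior odds ÷ LR.
Posterior odds = 0.729/(1−0.729) = 2.6900. LR = 0.63/0.20 = 3.1500.
Prior odds = 2.6900/3.1500 = 0.8540, so P(S) = 0.8540/(1+0.8540) ≈ 0.46.

P(S) = 0.46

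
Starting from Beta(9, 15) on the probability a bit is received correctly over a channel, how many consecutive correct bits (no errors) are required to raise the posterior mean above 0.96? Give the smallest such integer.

After k correct bits and 0 errors the posterior is Beta(9+k, 15), with mean (9+k)/(9+15+k).
Set (9+k)/(24+k) > 0.96 and solve: k > (0.96·24 − 9)/(1 − 0.96) = 351.000.
The smallest integer exceeding 351.000 is 352.

k = 352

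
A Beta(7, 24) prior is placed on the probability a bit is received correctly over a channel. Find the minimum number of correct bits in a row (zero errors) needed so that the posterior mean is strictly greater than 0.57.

k = 25

After k correct bits and 0 errors the posterior is Beta(7+k, 24), with mean (7+k)/(7+24+k).
Set (7+k)/(31+k) > 0.57 and solve: k > (0.57·31 − 7)/(1 − 0.57) = 24.814.
The smallest integer exceeding 24.814 is 25, and checking k=25: (32)/(56) = 0.5714 > 0.57.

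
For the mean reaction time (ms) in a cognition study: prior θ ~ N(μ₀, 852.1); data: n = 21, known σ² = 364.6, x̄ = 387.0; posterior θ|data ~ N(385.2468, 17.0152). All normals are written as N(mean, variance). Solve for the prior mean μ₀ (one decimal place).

μ₀ = 299.2

With known observation variance, the Normal–Normal posterior has precision τ_n = τ₀ + n/σ² and mean μ_n = (τ₀μ₀ + (n/σ²)x̄)/τ_n.
Here τ₀ = 1/852.1 = 0.001174 and τ_data = 21/364.6 = 0.057597, so τ_n = 0.058771.
Rearranging for μ₀: μ₀ = (μ_n·τ_n − τ_data·x̄)/τ₀ = (385.2468·0.058771 − 0.057597·387.0) / 0.001174 = 0.351301/0.001174 ≈ 299.2.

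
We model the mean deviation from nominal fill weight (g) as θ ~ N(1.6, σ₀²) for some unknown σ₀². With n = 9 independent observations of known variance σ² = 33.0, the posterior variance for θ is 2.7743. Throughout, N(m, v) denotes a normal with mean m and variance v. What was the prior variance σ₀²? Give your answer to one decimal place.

Posterior precision equals prior precision plus data precision: 1/σ_n² = 1/σ₀² + n/σ².
So 1/σ₀² = 1/2.7743 − 9/33.0 = 0.360451 − 0.272727 = 0.087724.
Hence σ₀² = 1/0.087724 ≈ 11.4.

σ₀² = 11.4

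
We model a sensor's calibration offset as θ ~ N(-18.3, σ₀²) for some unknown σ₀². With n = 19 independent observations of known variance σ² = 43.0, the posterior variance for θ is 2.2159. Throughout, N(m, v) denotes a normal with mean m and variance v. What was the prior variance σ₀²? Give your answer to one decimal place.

σ₀² = 106.1

For the Normal–Normal model with known σ², precisions add: τ_n = τ₀ + n/σ².
So 1/σ₀² = 1/2.2159 − 19/43.0 = 0.451284 − 0.441860 = 0.009424.
Hence σ₀² = 1/0.009424 ≈ 106.1.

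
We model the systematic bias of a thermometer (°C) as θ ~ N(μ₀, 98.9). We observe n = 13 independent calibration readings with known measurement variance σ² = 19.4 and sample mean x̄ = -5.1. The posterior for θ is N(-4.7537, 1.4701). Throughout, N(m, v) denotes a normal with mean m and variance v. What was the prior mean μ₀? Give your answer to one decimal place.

μ₀ = 18.2

With known observation variance, the Normal–Normal posterior has precision τ_n = τ₀ + n/σ² and mean μ_n = (τ₀μ₀ + (n/σ²)x̄)/τ_n.
Here τ₀ = 1/98.9 = 0.010111 and τ_data = 13/19.4 = 0.670103, so τ_n = 0.680214.
Rearranging for μ₀: μ₀ = (μ_n·τ_n − τ_data·x̄)/τ₀ = (-4.7537·0.680214 − 0.670103·-5.1) / 0.010111 = 0.183992/0.010111 ≈ 18.2.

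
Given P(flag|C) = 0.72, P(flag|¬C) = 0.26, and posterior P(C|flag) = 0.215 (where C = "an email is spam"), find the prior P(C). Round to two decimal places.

Bayes' rule in odds form gives O(C|E) = O(C)·[P(E|C)/P(E|¬C)], hence O(C) = O(C|E)/LR.
Posterior odds = 0.215/(1−0.215) = 0.2739. LR = 0.72/0.26 = 2.7692.
Prior odds = 0.2739/2.7692 = 0.0989, so P(C) = 0.0989/(1+0.0989) ≈ 0.09.

P(C) = 0.09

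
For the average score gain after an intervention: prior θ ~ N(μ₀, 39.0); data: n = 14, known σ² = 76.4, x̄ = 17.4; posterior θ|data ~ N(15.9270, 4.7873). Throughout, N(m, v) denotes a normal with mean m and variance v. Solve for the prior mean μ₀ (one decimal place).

The posterior mean is a precision-weighted average: μ_n = (τ₀μ₀ + τ_data·x̄)/(τ₀+τ_data), with τ₀=1/σ₀² and τ_data=n/σ².
Here τ₀ = 1/39.0 = 0.025641 and τ_data = 14/76.4 = 0.183246, so τ_n = 0.208887.
Rearranging for μ₀: μ₀ = (μ_n·τ_n − τ_data·x̄)/τ₀ = (15.9270·0.208887 − 0.183246·17.4) / 0.025641 = 0.138463/0.025641 ≈ 5.4.

μ₀ = 5.4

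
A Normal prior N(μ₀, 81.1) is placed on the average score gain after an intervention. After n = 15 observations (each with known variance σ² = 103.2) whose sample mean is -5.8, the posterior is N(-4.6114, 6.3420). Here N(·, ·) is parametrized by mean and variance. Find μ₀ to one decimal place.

With known observation variance, the Normal–Normal posterior has precision τ_n = τ₀ + n/σ² and mean μ_n = (τ₀μ₀ + (n/σ²)x̄)/τ_n.
Here τ₀ = 1/81.1 = 0.012330 and τ_data = 15/103.2 = 0.145349, so τ_n = 0.157679.
Rearranging for μ₀: μ₀ = (μ_n·τ_n − τ_data·x̄)/τ₀ = (-4.6114·0.157679 − 0.145349·-5.8) / 0.012330 = 0.115903/0.012330 ≈ 9.4.

μ₀ = 9.4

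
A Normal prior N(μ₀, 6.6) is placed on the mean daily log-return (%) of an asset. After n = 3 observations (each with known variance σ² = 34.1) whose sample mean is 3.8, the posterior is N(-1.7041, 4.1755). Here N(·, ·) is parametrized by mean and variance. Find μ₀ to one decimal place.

μ₀ = -4.9

With known observation variance, the Normal–Normal posterior has precision τ_n = τ₀ + n/σ² and mean μ_n = (τ₀μ₀ + (n/σ²)x̄)/τ_n.
Here τ₀ = 1/6.6 = 0.151515 and τ_data = 3/34.1 = 0.087977, so τ_n = 0.239492.
Rearranging for μ₀: μ₀ = (μ_n·τ_n − τ_data·x̄)/τ₀ = (-1.7041·0.239492 − 0.087977·3.8) / 0.151515 = -0.742431/0.151515 ≈ -4.9.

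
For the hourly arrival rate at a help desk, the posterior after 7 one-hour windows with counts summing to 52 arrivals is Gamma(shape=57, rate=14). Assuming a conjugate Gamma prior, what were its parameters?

Gamma(shape=5, rate=7)

Gamma–Poisson conjugacy: posterior shape = α + Σxᵢ, posterior rate = β + n.
So α = 57 − 52 = 5 and β = 14 − 7 = 7.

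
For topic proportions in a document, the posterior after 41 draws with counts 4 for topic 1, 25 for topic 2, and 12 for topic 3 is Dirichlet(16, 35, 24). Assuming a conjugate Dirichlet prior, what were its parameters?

For a Dirichlet(α) prior with multinomial counts c, the posterior is Dirichlet(α + c) componentwise.
Subtract each count from the matching posterior parameter: 16−4=12, 35−25=10, 24−12=12.

Dirichlet(12, 10, 12)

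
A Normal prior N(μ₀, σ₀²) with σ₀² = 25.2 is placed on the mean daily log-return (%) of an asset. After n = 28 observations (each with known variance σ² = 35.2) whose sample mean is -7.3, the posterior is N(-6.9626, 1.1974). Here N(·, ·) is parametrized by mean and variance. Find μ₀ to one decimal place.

μ₀ = -0.2

With known observation variance, the Normal–Normal posterior has precision τ_n = τ₀ + n/σ² and mean μ_n = (τ₀μ₀ + (n/σ²)x̄)/τ_n.
Here τ₀ = 1/25.2 = 0.039683 and τ_data = 28/35.2 = 0.795455, so τ_n = 0.835138.
Rearranging for μ₀: μ₀ = (μ_n·τ_n − τ_data·x̄)/τ₀ = (-6.9626·0.835138 − 0.795455·-7.3) / 0.039683 = -0.007910/0.039683 ≈ -0.2.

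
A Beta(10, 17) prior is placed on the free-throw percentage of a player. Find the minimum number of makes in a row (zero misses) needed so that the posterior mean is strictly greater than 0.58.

k = 14

After k makes and 0 misses the posterior is Beta(10+k, 17), with mean (10+k)/(10+17+k).
Set (10+k)/(27+k) > 0.58 and solve: k > (0.58·27 − 10)/(1 − 0.58) = 13.476.
The smallest integer exceeding 13.476 is 14.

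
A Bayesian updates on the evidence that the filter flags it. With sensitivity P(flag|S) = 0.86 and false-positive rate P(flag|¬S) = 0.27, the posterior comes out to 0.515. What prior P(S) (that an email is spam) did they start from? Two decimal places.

P(S) = 0.25

Bayes' rule in odds form gives O(S|E) = O(S)·[P(E|S)/P(E|¬S)], hence O(S) = O(S|E)/LR.
Posterior odds = 0.515/(1−0.515) = 1.0619. LR = 0.86/0.27 = 3.1852.
Prior odds = 1.0619/3.1852 = 0.3334, so P(S) = 0.3334/(1+0.3334) ≈ 0.25.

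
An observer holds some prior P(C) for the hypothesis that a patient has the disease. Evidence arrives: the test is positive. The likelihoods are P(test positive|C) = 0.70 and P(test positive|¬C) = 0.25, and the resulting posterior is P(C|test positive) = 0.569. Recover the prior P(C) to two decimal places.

P(C) = 0.32

Bayes' rule in odds form gives O(C|E) = O(C)·[P(E|C)/P(E|¬C)], hence O(C) = O(C|E)/LR.
Posterior odds = 0.569/(1−0.569) = 1.3202. LR = 0.70/0.25 = 2.8000.
Prior odds = 1.3202/2.8000 = 0.4715, so P(C) = 0.4715/(1+0.4715) ≈ 0.32.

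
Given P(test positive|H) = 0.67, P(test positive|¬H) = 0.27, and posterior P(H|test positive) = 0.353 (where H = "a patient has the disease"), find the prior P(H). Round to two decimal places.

P(H) = 0.18

In odds form, posterior odds = prior odds × likelihood ratio, so prior odds = posterior odds ÷ LR.
Posterior odds = 0.353/(1−0.353) = 0.5456. LR = 0.67/0.27 = 2.4815.
Prior odds = 0.5456/2.4815 = 0.2199, so P(H) = 0.2199/(1+0.2199) ≈ 0.18.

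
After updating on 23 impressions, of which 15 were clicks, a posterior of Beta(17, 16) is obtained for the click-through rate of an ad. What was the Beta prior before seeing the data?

A Beta(a, b) prior with s successes and f failures in binomial data gives a Beta(a+s, b+f) posterior.
So a = 17 − 15 = 2 and b = 16 − 8 = 8.

Beta(2, 8)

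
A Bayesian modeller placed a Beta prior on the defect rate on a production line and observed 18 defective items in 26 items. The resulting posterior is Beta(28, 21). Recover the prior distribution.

A Beta(α, β) prior with s successes and f failures in binomial data gives a Beta(α+s, β+f) posterior.
Subtract the data counts: 28−18=10, 21−8=13.

Beta(10, 13)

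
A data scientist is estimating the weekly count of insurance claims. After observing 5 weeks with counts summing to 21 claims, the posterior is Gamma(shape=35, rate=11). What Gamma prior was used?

A Gamma(α, β) prior (rate parametrization) on a Poisson rate with n observations summing to S gives posterior Gamma(α+S, β+n).
So α = 35 − 21 = 14 and β = 11 − 5 = 6.

Gamma(shape=14, rate=6)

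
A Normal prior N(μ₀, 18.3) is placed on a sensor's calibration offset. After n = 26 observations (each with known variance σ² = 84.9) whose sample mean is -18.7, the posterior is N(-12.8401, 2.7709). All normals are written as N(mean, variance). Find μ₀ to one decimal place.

μ₀ = 20.0

With known observation variance, the Normal–Normal posterior has precision τ_n = τ₀ + n/σ² and mean μ_n = (τ₀μ₀ + (n/σ²)x̄)/τ_n.
Here τ₀ = 1/18.3 = 0.054645 and τ_data = 26/84.9 = 0.306243, so τ_n = 0.360888.
Rearranging for μ₀: μ₀ = (μ_n·τ_n − τ_data·x̄)/τ₀ = (-12.8401·0.360888 − 0.306243·-18.7) / 0.054645 = 1.092906/0.054645 ≈ 20.0.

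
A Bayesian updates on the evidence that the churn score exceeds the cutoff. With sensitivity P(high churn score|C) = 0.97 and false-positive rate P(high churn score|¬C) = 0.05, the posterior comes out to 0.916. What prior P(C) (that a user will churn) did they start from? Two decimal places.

In odds form, posterior odds = prior odds × likelihood ratio, so prior odds = posterior odds ÷ LR.
Posterior odds = 0.916/(1−0.916) = 10.9048. LR = 0.97/0.05 = 19.4000.
Prior odds = 10.9048/19.4000 = 0.5621, so P(C) = 0.5621/(1+0.5621) ≈ 0.36.

P(C) = 0.36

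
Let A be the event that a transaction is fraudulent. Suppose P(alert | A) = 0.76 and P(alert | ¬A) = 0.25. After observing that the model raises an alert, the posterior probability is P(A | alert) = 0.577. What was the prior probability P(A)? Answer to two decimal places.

Bayes' rule in odds form gives O(A|E) = O(A)·[P(E|A)/P(E|¬A)], hence O(A) = O(A|E)/LR.
Posterior odds = 0.577/(1−0.577) = 1.3641. LR = 0.76/0.25 = 3.0400.
Prior odds = 1.3641/3.0400 = 0.4487, so P(A) = 0.4487/(1+0.4487) ≈ 0.31.

P(A) = 0.31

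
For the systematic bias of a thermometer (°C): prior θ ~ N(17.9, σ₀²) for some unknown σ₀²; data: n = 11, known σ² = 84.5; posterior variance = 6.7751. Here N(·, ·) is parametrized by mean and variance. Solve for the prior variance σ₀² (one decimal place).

σ₀² = 57.4

Posterior precision equals prior precision plus data precision: 1/σ_n² = 1/σ₀² + n/σ².
So 1/σ₀² = 1/6.7751 − 11/84.5 = 0.147599 − 0.130178 = 0.017421.
Hence σ₀² = 1/0.017421 ≈ 57.4.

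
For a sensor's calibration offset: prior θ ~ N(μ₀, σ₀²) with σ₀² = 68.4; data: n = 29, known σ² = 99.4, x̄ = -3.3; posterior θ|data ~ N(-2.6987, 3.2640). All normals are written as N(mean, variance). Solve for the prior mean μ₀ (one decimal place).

μ₀ = 9.3

With known observation variance, the Normal–Normal posterior has precision τ_n = τ₀ + n/σ² and mean μ_n = (τ₀μ₀ + (n/σ²)x̄)/τ_n.
Here τ₀ = 1/68.4 = 0.014620 and τ_data = 29/99.4 = 0.291751, so τ_n = 0.306371.
Rearranging for μ₀: μ₀ = (μ_n·τ_n − τ_data·x̄)/τ₀ = (-2.6987·0.306371 − 0.291751·-3.3) / 0.014620 = 0.135975/0.014620 ≈ 9.3.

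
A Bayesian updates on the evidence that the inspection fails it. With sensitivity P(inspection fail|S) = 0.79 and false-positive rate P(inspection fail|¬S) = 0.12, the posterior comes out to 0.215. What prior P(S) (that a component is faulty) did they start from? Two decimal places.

P(S) = 0.04

Bayes' rule in odds form gives O(S|E) = O(S)·[P(E|S)/P(E|¬S)], hence O(S) = O(S|E)/LR.
Posterior odds = 0.215/(1−0.215) = 0.2739. LR = 0.79/0.12 = 6.5833.
Prior odds = 0.2739/6.5833 = 0.0416, so P(S) = 0.0416/(1+0.0416) ≈ 0.04.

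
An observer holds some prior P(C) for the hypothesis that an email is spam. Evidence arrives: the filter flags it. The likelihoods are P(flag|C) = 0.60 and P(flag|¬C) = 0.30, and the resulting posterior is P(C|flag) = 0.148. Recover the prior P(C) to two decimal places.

P(C) = 0.08

In odds form, posterior odds = prior odds × likelihood ratio, so prior odds = posterior odds ÷ LR.
Posterior odds = 0.148/(1−0.148) = 0.1737. LR = 0.60/0.30 = 2.0000.
Prior odds = 0.1737/2.0000 = 0.0868, so P(C) = 0.0868/(1+0.0868) ≈ 0.08.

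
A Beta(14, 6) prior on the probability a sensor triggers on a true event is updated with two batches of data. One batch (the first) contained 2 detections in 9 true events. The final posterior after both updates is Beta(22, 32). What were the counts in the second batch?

6 detections and 19 misses

Because Beta–binomial updating is additive in the counts, the combined data contributed (α_post−α_prior, β_post−β_prior) successes and failures.
Total across both batches: 22−14=8 detections, 32−6=26 misses.
Subtract the first batch: 8−2=6 detections and 26−7=19 misses.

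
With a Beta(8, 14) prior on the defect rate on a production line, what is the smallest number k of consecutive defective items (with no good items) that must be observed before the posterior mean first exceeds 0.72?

After k defective items and 0 good items the posterior is Beta(8+k, 14), with mean (8+k)/(8+14+k).
Set (8+k)/(22+k) > 0.72 and solve: k > (0.72·22 − 8)/(1 − 0.72) = 28.000.
The smallest integer exceeding 28.000 is 29.

k = 29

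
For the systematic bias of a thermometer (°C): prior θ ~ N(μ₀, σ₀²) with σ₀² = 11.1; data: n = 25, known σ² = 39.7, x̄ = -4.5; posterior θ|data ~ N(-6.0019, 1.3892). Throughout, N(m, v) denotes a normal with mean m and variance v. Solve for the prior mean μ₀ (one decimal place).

μ₀ = -16.5

With known observation variance, the Normal–Normal posterior has precision τ_n = τ₀ + n/σ² and mean μ_n = (τ₀μ₀ + (n/σ²)x̄)/τ_n.
Here τ₀ = 1/11.1 = 0.090090 and τ_data = 25/39.7 = 0.629723, so τ_n = 0.719813.
Rearranging for μ₀: μ₀ = (μ_n·τ_n − τ_data·x̄)/τ₀ = (-6.0019·0.719813 − 0.629723·-4.5) / 0.090090 = -1.486492/0.090090 ≈ -16.5.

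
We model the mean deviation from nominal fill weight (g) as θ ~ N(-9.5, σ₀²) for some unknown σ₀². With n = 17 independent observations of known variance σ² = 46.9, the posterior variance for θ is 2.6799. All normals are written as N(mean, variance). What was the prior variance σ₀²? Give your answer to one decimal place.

For the Normal–Normal model with known σ², precisions add: τ_n = τ₀ + n/σ².
So 1/σ₀² = 1/2.6799 − 17/46.9 = 0.373148 − 0.362473 = 0.010675.
Hence σ₀² = 1/0.010675 ≈ 93.7.

σ₀² = 93.7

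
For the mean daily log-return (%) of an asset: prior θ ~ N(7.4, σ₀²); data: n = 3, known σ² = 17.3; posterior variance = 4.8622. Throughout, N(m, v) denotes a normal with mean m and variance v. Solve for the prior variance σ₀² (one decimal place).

Posterior precision equals prior precision plus data precision: 1/σ_n² = 1/σ₀² + n/σ².
So 1/σ₀² = 1/4.8622 − 3/17.3 = 0.205668 − 0.173410 = 0.032258.
Hence σ₀² = 1/0.032258 ≈ 31.0.

σ₀² = 31.0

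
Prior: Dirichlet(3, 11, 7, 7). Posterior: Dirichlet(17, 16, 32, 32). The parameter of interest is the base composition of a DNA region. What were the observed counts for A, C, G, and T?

For a Dirichlet(α) prior with multinomial counts c, the posterior is Dirichlet(α + c) componentwise.
Counts are posterior − prior componentwise: 17−3=14, 16−11=5, 32−7=25, 32−7=25.

counts (14, 5, 25, 25)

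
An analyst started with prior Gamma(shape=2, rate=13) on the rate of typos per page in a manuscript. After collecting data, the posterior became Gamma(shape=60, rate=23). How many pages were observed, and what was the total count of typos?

n = 10 pages with total 58 typos

A Gamma(α, β) prior (rate parametrization) on a Poisson rate with n observations summing to S gives posterior Gamma(α+S, β+n).
Matching: Σxᵢ = 60 − 2 = 58 and n = 23 − 13 = 10.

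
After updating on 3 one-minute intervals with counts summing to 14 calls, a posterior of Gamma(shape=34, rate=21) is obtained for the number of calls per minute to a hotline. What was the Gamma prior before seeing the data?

Gamma(shape=20, rate=18)

Gamma–Poisson conjugacy: posterior shape = α + Σxᵢ, posterior rate = β + n.
So α = 34 − 14 = 20 and β = 21 − 3 = 18.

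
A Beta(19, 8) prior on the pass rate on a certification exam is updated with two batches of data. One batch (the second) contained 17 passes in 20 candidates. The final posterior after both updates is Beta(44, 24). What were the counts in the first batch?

8 passes and 13 failures

Because Beta–binomial updating is additive in the counts, the combined data contributed (α_post−α_prior, β_post−β_prior) successes and failures.
Total across both batches: 44−19=25 passes, 24−8=16 failures.
Subtract the second batch: 25−17=8 passes and 16−3=13 failures.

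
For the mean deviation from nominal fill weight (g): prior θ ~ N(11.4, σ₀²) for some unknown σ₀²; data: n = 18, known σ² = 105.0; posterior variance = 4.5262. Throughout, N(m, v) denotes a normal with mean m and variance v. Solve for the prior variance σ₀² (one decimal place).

For the Normal–Normal model with known σ², precisions add: τ_n = τ₀ + n/σ².
So 1/σ₀² = 1/4.5262 − 18/105.0 = 0.220936 − 0.171429 = 0.049507.
Hence σ₀² = 1/0.049507 ≈ 20.2.

σ₀² = 20.2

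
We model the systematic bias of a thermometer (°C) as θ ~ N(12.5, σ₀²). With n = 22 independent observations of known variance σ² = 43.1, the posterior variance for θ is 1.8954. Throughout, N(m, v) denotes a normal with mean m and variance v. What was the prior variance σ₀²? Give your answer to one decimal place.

For the Normal–Normal model with known σ², precisions add: τ_n = τ₀ + n/σ².
So 1/σ₀² = 1/1.8954 − 22/43.1 = 0.527593 − 0.510441 = 0.017152.
Hence σ₀² = 1/0.017152 ≈ 58.3.

σ₀² = 58.3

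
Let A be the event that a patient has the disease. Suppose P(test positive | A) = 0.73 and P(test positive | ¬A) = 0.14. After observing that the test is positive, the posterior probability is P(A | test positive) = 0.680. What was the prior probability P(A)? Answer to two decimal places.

In odds form, posterior odds = prior odds × likelihood ratio, so prior odds = posterior odds ÷ LR.
Posterior odds = 0.680/(1−0.680) = 2.1250. LR = 0.73/0.14 = 5.2143.
Prior odds = 2.1250/5.2143 = 0.4075, so P(A) = 0.4075/(1+0.4075) ≈ 0.29.

P(A) = 0.29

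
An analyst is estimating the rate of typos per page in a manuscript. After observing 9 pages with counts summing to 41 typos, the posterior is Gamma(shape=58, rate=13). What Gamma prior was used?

Gamma(shape=17, rate=4)

Gamma–Poisson conjugacy: posterior shape = α + Σxᵢ, posterior rate = β + n.
So α = 58 − 41 = 17 and β = 13 − 9 = 4.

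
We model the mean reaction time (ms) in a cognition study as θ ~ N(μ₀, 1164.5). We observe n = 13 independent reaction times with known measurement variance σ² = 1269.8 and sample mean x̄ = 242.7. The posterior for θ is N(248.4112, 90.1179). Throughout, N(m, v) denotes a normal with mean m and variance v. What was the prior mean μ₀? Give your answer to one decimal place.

The posterior mean is a precision-weighted average: μ_n = (τ₀μ₀ + τ_data·x̄)/(τ₀+τ_data), with τ₀=1/σ₀² and τ_data=n/σ².
Here τ₀ = 1/1164.5 = 0.000859 and τ_data = 13/1269.8 = 0.010238, so τ_n = 0.011097.
Rearranging for μ₀: μ₀ = (μ_n·τ_n − τ_data·x̄)/τ₀ = (248.4112·0.011097 − 0.010238·242.7) / 0.000859 = 0.271856/0.000859 ≈ 316.5.

μ₀ = 316.5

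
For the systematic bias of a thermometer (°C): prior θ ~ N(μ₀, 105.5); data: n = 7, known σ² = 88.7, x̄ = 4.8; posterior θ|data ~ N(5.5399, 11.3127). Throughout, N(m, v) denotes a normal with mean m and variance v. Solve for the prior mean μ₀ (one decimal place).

μ₀ = 11.7

With known observation variance, the Normal–Normal posterior has precision τ_n = τ₀ + n/σ² and mean μ_n = (τ₀μ₀ + (n/σ²)x̄)/τ_n.
Here τ₀ = 1/105.5 = 0.009479 and τ_data = 7/88.7 = 0.078918, so τ_n = 0.088397.
Rearranging for μ₀: μ₀ = (μ_n·τ_n − τ_data·x̄)/τ₀ = (5.5399·0.088397 − 0.078918·4.8) / 0.009479 = 0.110904/0.009479 ≈ 11.7.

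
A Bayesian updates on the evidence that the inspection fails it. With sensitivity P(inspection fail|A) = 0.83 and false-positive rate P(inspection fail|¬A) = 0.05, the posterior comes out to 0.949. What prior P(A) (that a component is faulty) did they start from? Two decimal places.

Bayes' rule in odds form gives O(A|E) = O(A)·[P(E|A)/P(E|¬A)], hence O(A) = O(A|E)/LR.
Posterior odds = 0.949/(1−0.949) = 18.6078. LR = 0.83/0.05 = 16.6000.
Prior odds = 18.6078/16.6000 = 1.1210, so P(A) = 1.1210/(1+1.1210) ≈ 0.53.

P(A) = 0.53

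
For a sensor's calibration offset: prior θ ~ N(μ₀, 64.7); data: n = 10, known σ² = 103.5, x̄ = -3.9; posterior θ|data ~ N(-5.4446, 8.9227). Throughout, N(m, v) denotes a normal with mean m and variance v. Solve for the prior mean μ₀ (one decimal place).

μ₀ = -15.1

With known observation variance, the Normal–Normal posterior has precision τ_n = τ₀ + n/σ² and mean μ_n = (τ₀μ₀ + (n/σ²)x̄)/τ_n.
Here τ₀ = 1/64.7 = 0.015456 and τ_data = 10/103.5 = 0.096618, so τ_n = 0.112074.
Rearranging for μ₀: μ₀ = (μ_n·τ_n − τ_data·x̄)/τ₀ = (-5.4446·0.112074 − 0.096618·-3.9) / 0.015456 = -0.233388/0.015456 ≈ -15.1.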